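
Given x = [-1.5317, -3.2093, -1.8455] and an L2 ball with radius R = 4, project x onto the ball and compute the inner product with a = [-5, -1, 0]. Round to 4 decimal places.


Step 1: Compute ||x|| (intermediates to 6 decimals).
||x|| = sqrt((-1.5317)^2 + (-3.2093)^2 + (-1.8455)^2) = 4.006443
Step 2: Project.
Since ||x|| > R, scale = R/||x|| = 4/4.006443 = 0.998392, proj(x) = scale * x
proj(x) = [-1.529237, -3.204139, -1.842532]
Step 3: Dot product.
a^T * proj(x) = -5*(-1.529237) - 1*(-3.204139) + 0*(-1.842532) = 10.8503


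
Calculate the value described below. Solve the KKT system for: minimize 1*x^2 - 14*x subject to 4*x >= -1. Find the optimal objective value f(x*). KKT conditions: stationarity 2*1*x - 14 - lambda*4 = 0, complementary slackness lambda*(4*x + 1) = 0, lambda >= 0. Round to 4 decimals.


Step 1: Try lambda = 0 (constraint inactive).
Stationarity: 2*1*x - 14 = 0
x* = 14/(2*1) = 7.0
Check constraint: 4*7.0 = 28.0 >= -1 -- satisfied.
Step 2: Compute optimal value.
f(x*) = 1*7.0^2 - 14*7.0 = -49.0


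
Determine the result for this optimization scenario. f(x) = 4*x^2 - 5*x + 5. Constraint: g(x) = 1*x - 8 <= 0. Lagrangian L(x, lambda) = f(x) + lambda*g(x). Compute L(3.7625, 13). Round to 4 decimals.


Step 1: Evaluate f(x).
f(3.7625) = 4*3.7625^2 - 5*3.7625 + 5 = 42.8131
Step 2: Evaluate g(x).
g(3.7625) = 1*3.7625 - 8 = -4.2375
Step 3: Compute Lagrangian.
L = 42.8131 + 13*-4.2375 = -12.2744


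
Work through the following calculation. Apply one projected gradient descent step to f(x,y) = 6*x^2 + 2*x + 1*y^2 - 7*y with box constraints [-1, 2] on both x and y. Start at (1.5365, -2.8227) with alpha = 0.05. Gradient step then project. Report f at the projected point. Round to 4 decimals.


Step 1: Compute gradient at (1.5365, -2.8227).
grad_x = 2*6*1.5365 + 2 = 20.438
grad_y = 2*1*-2.8227 - 7 = -12.6454
Step 2: Gradient step.
x_raw = 1.5365 - 0.05*20.438 = 0.5146
y_raw = -2.8227 - 0.05*-12.6454 = -2.1904
Step 3: Project onto [-1, 2].
x_proj = clip(0.5146) = 0.5146
y_proj = clip(-2.1904) = -1.0
Step 4: Evaluate f.
f(0.5146, -1.0) = 10.6181


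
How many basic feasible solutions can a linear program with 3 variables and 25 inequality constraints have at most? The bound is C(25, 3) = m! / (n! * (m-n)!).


Each vertex corresponds to some choice of n active constraints out of m, so the number of vertices is at most C(m, n) = m! / (n!(m-n)!).
m = 25, n = 3
Numerator: 25 * 24 * 23
Denominator: 3! = 6
C(25, 3) = 2300


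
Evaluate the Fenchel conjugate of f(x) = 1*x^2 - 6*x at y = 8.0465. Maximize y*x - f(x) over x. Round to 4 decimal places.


f*(y) = sup_x {y*x - a*x^2 - b*x} = sup_x {(y-b)*x - a*x^2}
FOC: (y - b) - 2a*x = 0 => x* = (y - b)/(2a)
x* = (8.0465 + 6)/(2*1) = 7.0233
f*(8.0465) = (y-b)^2/(4a) = (8.0465 + 6)^2/(4*1)
= 197.3042/4 = 49.326


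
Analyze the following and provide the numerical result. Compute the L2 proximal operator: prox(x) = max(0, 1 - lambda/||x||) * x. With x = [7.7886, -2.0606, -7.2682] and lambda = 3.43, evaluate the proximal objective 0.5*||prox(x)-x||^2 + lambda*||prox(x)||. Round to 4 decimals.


Step 1: Compute ||x||.
||x|| = 10.8506
Step 2: Compute scaling factor.
scale = max(0, 1 - 3.43/10.8506) = 0.6839
Step 3: prox(x) = [5.3265, -1.4092, -4.9706]
||prox(x)|| = 7.4206
Step 4: Proximal objective.
0.5*||prox-x||^2 = 5.8825
lambda*||prox|| = 25.4527
Total = 31.335


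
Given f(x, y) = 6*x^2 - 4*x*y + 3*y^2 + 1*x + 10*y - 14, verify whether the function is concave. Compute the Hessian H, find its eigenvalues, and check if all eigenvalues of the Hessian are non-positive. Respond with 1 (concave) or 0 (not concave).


The Hessian of f(x,y) = 6*x^2 - 4*x*y + 3*y^2 + 1*x + 10*y - 14 is:
H = [[12, -4], [-4, 6]]
Trace = 12 + 6 = 18
Determinant = 12*6 - (-4)^2 = 56
Discriminant = (18)^2 - 4*56 = 100.0
Eigenvalues: lambda_1 = 4.0, lambda_2 = 14.0
The function is not concave.

0


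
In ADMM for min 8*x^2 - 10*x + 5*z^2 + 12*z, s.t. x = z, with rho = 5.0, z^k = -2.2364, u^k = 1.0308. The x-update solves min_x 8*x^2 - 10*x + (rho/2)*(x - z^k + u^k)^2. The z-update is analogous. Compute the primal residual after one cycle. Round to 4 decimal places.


ADMM iteration with rho = 5.0, z^k = -2.2364, u^k = 1.0308
Step 1: x-update.
Minimize 8*x^2 - 10*x + (5.0/2)*(x + 2.2364 + 1.0308)^2
FOC: (2*8 + 5.0)*x = 10 + 5.0*(-2.2364 - 1.0308)
x^{k+1} = -0.3017
Step 2: z-update.
Minimize 5*z^2 + 12*z + (5.0/2)*(-0.3017 - z + 1.0308)^2
FOC: (2*5 + 5.0)*z = -12 + 5.0*(-0.3017 + 1.0308)
z^{k+1} = -0.557
Step 3: u-update.
u^{k+1} = 1.0308 - 0.3017 + 0.557 = 1.2861
Step 4: Primal residual = |-0.3017 + 0.557| = 0.2553


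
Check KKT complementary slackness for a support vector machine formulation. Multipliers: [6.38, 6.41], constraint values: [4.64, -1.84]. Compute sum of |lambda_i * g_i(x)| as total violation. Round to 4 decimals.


KKT complementary slackness check:
lambda_1 * g_1 = 6.38 * 4.64 = 29.6032
lambda_2 * g_2 = 6.41 * -1.84 = -11.7944
Total violation = 29.6032 + 11.7944 = 41.3976


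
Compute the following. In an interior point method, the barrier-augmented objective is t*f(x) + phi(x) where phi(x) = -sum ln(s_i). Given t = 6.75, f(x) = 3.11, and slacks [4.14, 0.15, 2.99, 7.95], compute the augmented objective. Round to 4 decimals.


Step 1: Compute log-barrier.
ln values: [1.4207, -1.8971, 1.0953, 2.0732]
phi = -(1.4207 - 1.8971 + 1.0953 + 2.0732) = -2.692
Step 2: Compute augmented objective.
t*f(x) = 6.75*3.11 = 20.9925
Total = 20.9925 - 2.692 = 18.3005


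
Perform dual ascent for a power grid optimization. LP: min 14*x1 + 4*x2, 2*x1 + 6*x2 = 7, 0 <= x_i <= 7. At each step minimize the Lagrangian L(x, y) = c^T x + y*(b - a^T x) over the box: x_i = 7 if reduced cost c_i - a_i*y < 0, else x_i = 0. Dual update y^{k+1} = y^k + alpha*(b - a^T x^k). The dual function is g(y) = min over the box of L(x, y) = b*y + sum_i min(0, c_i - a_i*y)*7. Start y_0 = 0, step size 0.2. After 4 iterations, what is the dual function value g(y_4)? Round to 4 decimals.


Dual ascent for LP: min 14*x1 + 4*x2, 2*x1 + 6*x2 = 7, 0 <= x_i <= 7
Step 1: y^k = 0.0, reduced costs: (14.0, 4.0)
  x^k = (0.0, 0.0), subgradient = b - a^T x = 7.0
  y^{k+1} = 0.0 + 0.2*7.0 = 1.4
Step 2: y^k = 1.4, reduced costs: (11.2, -4.4)
  x^k = (0.0, 7.0), subgradient = b - a^T x = -35.0
  y^{k+1} = 1.4 + 0.2*-35.0 = -5.6
Step 3: y^k = -5.6, reduced costs: (25.2, 37.6)
  x^k = (0.0, 0.0), subgradient = b - a^T x = 7.0
  y^{k+1} = -5.6 + 0.2*7.0 = -4.2
Step 4: y^k = -4.2, reduced costs: (22.4, 29.2)
  x^k = (0.0, 0.0), subgradient = b - a^T x = 7.0
  y^{k+1} = -4.2 + 0.2*7.0 = -2.8
Dual objective at y_4 = -2.8: reduced costs (19.6, 20.8), box minimizer x = (0.0, 0.0)
g(y_4) = b*y + (c1 - a1*y)*x1 + (c2 - a2*y)*x2 = 7*(-2.8) + 19.6*0.0 + 20.8*0.0 = -19.6 + 0.0 + 0.0 = -19.6


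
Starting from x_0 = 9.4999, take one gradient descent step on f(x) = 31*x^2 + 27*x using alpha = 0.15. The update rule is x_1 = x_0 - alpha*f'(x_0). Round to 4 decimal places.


We compute the gradient at x_0 and apply the update.
f'(x) = 62*x + 27
f'(9.4999) = 62*9.4999 + 27 = 615.9938
x_1 = 9.4999 - 0.15*615.9938 = -82.8992


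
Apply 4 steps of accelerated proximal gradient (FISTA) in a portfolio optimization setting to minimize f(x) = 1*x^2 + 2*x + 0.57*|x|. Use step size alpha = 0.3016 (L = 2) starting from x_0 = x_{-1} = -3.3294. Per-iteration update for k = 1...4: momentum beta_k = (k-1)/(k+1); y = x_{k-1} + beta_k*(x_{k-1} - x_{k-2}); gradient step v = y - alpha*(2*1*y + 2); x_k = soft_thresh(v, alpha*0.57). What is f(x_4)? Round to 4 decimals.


FISTA on f(x) = 1*x^2 + 2*x + 0.57*|x|
L = 2, alpha = 0.3016
Iteration 1: beta = 0.0, y = -3.3294 + 0.0*(-3.3294 + 3.3294) = -3.3294
  grad(y) = -4.6588, v = y - alpha*grad = -1.9243
  prox(v) = soft_thresh(-1.9243, 0.1719) = -1.7524
Iteration 2: beta = 0.3333, y = -1.7524 + 0.3333*(-1.7524 + 3.3294) = -1.2267
  grad(y) = -0.4535, v = y - alpha*grad = -1.09
  prox(v) = soft_thresh(-1.09, 0.1719) = -0.9181
Iteration 3: beta = 0.5, y = -0.9181 + 0.5*(-0.9181 + 1.7524) = -0.5009
  grad(y) = 0.9982, v = y - alpha*grad = -0.8019
  prox(v) = soft_thresh(-0.8019, 0.1719) = -0.63
Iteration 4: beta = 0.6, y = -0.63 + 0.6*(-0.63 + 0.9181) = -0.4572
  grad(y) = 1.0855, v = y - alpha*grad = -0.7846
  prox(v) = soft_thresh(-0.7846, 0.1719) = -0.6127
f(x_4) = 1*(-0.6127)^2 + 2*(-0.6127) + 0.57*|-0.6127| = -0.5008


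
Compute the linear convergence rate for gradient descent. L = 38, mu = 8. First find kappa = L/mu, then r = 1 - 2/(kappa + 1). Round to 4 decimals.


Step 1: Compute the condition number.
kappa = L/mu = 38/8 = 4.75
Step 2: Compute the convergence rate.
r = 1 - 2/(kappa + 1) = 1 - 2*mu/(L + mu) = (L - mu)/(L + mu) = 30/46 = 0.6522


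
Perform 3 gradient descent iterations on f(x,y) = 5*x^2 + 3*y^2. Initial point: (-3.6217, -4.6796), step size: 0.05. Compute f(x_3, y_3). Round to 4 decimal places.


Gradient descent on f(x,y) = 5*x^2 + 3*y^2.
Starting point: (-3.6217, -4.6796), alpha = 0.05
Step 1: grad_x = 2*5*-3.6217 = -36.217, grad_y = 2*3*-4.6796 = -28.0776
  x_1 = -3.6217 - 0.05*-36.217 = -1.8109
  y_1 = -4.6796 - 0.05*-28.0776 = -3.2757
Step 2: grad_x = 2*5*-1.8109 = -18.1085, grad_y = 2*3*-3.2757 = -19.6543
  x_2 = -1.8109 - 0.05*-18.1085 = -0.9054
  y_2 = -3.2757 - 0.05*-19.6543 = -2.293
Step 3: grad_x = 2*5*-0.9054 = -9.0543, grad_y = 2*3*-2.293 = -13.758
  x_3 = -0.9054 - 0.05*-9.0543 = -0.4527
  y_3 = -2.293 - 0.05*-13.758 = -1.6051
f(-0.4527, -1.6051) = 5*(-0.4527)^2 + 3*(-1.6051)^2 = 8.7538


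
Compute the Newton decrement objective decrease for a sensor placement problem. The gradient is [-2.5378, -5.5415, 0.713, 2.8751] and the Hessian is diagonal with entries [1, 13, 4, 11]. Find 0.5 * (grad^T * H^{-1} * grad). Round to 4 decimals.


Step 1: H is diagonal, so H^(-1) * g = [-2.5378, -0.4263, 0.1783, 0.2614].
Step 2: g^T H^(-1) g = sum_i g_i^2 / H_ii
  = (-2.5378)^2/1 + (-5.5415)^2/13 + (0.713)^2/4 + (2.8751)^2/11
  = 6.4404 + 2.3622 + 0.1271 + 0.7515 = 9.6812
Step 3: Objective decrease = 0.5 * g^T H^(-1) g = 4.8406


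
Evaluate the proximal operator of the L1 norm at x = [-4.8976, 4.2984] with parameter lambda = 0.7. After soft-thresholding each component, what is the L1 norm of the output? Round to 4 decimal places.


Soft-thresholding with lambda = 0.7:
prox(-4.8976) = sign(-4.8976)*max(|-4.8976| - 0.7, 0) = -4.1976
prox(4.2984) = sign(4.2984)*max(|4.2984| - 0.7, 0) = 3.5984
prox(x) = [-4.1976, 3.5984]
||prox(x)||_1 = 4.1976 + 3.5984 = 7.796


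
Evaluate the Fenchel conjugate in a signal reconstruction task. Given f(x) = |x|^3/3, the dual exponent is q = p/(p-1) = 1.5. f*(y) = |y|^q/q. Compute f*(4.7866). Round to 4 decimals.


The conjugate exponent q satisfies 1/p + 1/q = 1.
p = 3, so q = 3/(3 - 1) = 1.5
|y|^q = 4.7866^1.5 = 10.4723
f*(4.7866) = 10.4723 / 1.5 = 6.9815


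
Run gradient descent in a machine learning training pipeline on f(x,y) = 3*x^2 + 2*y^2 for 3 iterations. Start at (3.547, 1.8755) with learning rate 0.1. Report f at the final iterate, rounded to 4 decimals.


Gradient descent on f(x,y) = 3*x^2 + 2*y^2.
Starting point: (3.547, 1.8755), alpha = 0.1
Step 1: grad_x = 2*3*3.547 = 21.282, grad_y = 2*2*1.8755 = 7.502
  x_1 = 3.547 - 0.1*21.282 = 1.4188
  y_1 = 1.8755 - 0.1*7.502 = 1.1253
Step 2: grad_x = 2*3*1.4188 = 8.5128, grad_y = 2*2*1.1253 = 4.5012
  x_2 = 1.4188 - 0.1*8.5128 = 0.5675
  y_2 = 1.1253 - 0.1*4.5012 = 0.6752
Step 3: grad_x = 2*3*0.5675 = 3.4051, grad_y = 2*2*0.6752 = 2.7007
  x_3 = 0.5675 - 0.1*3.4051 = 0.227
  y_3 = 0.6752 - 0.1*2.7007 = 0.4051
f(0.227, 0.4051) = 3*0.227^2 + 2*0.4051^2 = 0.4828


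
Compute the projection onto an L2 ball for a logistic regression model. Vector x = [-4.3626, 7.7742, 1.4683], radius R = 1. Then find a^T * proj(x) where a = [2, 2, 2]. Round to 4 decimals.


Step 1: Compute ||x|| (intermediates to 6 decimals).
||x|| = sqrt((-4.3626)^2 + 7.7742^2 + 1.4683^2) = 9.034731
Step 2: Project.
Since ||x|| > R, scale = R/||x|| = 1/9.034731 = 0.110684, proj(x) = scale * x
proj(x) = [-0.48287, 0.86048, 0.162517]
Step 3: Dot product.
a^T * proj(x) = 2*(-0.48287) + 2*0.86048 + 2*0.162517 = 1.0803


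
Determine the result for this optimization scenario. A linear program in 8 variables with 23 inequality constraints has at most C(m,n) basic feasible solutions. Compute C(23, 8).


Each vertex corresponds to some choice of n active constraints out of m, so the number of vertices is at most C(m, n) = m! / (n!(m-n)!).
m = 23, n = 8
Numerator: 23 * 22 * 21 * 20 * 19 * 18 * 17 * 16
Denominator: 8! = 40320
C(23, 8) = 490314


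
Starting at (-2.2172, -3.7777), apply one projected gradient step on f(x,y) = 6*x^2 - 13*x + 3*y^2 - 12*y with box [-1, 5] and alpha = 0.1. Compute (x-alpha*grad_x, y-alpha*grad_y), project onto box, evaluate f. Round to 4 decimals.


Step 1: Compute gradient at (-2.2172, -3.7777).
grad_x = 2*6*-2.2172 - 13 = -39.6064
grad_y = 2*3*-3.7777 - 12 = -34.6662
Step 2: Gradient step.
x_raw = -2.2172 - 0.1*-39.6064 = 1.7434
y_raw = -3.7777 - 0.1*-34.6662 = -0.3111
Step 3: Project onto [-1, 5].
x_proj = clip(1.7434) = 1.7434
y_proj = clip(-0.3111) = -0.3111
Step 4: Evaluate f.
f(1.7434, -0.3111) = -0.4039


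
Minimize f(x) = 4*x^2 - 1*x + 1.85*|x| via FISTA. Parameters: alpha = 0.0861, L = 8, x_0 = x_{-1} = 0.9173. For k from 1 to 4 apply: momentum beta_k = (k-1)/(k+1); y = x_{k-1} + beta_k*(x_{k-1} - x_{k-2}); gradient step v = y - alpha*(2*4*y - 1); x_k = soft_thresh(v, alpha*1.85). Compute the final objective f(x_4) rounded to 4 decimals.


FISTA on f(x) = 4*x^2 - 1*x + 1.85*|x|
L = 8, alpha = 0.0861
Iteration 1: beta = 0.0, y = 0.9173 + 0.0*(0.9173 - 0.9173) = 0.9173
  grad(y) = 6.3384, v = y - alpha*grad = 0.3716
  prox(v) = soft_thresh(0.3716, 0.1593) = 0.2123
Iteration 2: beta = 0.3333, y = 0.2123 + 0.3333*(0.2123 - 0.9173) = -0.0227
  grad(y) = -1.1818, v = y - alpha*grad = 0.079
  prox(v) = soft_thresh(0.079, 0.1593) = 0.0
Iteration 3: beta = 0.5, y = 0.0 + 0.5*(0.0 - 0.2123) = -0.1061
  grad(y) = -1.8491, v = y - alpha*grad = 0.0531
  prox(v) = soft_thresh(0.0531, 0.1593) = 0.0
Iteration 4: beta = 0.6, y = 0.0 + 0.6*(0.0 - 0.0) = 0.0
  grad(y) = -1.0, v = y - alpha*grad = 0.0861
  prox(v) = soft_thresh(0.0861, 0.1593) = 0.0
f(x_4) = 4*0.0^2 - 1*0.0 + 1.85*|0.0| = 0.0


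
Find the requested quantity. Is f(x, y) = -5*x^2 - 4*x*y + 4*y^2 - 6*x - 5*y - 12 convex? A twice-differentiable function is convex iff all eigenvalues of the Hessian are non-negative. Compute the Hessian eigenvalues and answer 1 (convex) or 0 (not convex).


The Hessian of f(x,y) = -5*x^2 - 4*x*y + 4*y^2 - 6*x - 5*y - 12 is:
H = [[-10, -4], [-4, 8]]
Trace = -10 + 8 = -2
Determinant = -10*8 - (-4)^2 = -96
Discriminant = (-2)^2 - 4*-96 = 388.0
Eigenvalues: lambda_1 = -10.8489, lambda_2 = 8.8489
The function is not convex.

0


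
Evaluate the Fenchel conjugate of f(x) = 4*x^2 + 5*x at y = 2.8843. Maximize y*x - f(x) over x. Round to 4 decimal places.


f*(y) = sup_x {y*x - a*x^2 - b*x} = sup_x {(y-b)*x - a*x^2}
FOC: (y - b) - 2a*x = 0 => x* = (y - b)/(2a)
x* = (2.8843 - 5)/(2*4) = -0.2645
f*(2.8843) = (y-b)^2/(4a) = (2.8843 - 5)^2/(4*4)
= 4.4762/16 = 0.2798


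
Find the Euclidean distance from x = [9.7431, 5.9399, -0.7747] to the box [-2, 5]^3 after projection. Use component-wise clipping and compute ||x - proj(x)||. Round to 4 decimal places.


Project each component onto [-2, 5].
clip(9.7431) = 5.0, clip(5.9399) = 5.0, clip(-0.7747) = -0.7747
Projection = [5.0, 5.0, -0.7747]
Squared diffs: [22.497, 0.8834, 0.0]
Distance = sqrt(23.3804) = 4.8353


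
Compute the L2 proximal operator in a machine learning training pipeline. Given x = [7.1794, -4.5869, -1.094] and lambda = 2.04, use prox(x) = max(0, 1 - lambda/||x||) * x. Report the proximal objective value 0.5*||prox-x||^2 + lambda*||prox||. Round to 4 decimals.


Step 1: Compute ||x||.
||x|| = 8.5895
Step 2: Compute scaling factor.
scale = max(0, 1 - 2.04/8.5895) = 0.7625
Step 3: prox(x) = [5.4743, -3.4975, -0.8342]
||prox(x)|| = 6.5495
Step 4: Proximal objective.
0.5*||prox-x||^2 = 2.0808
lambda*||prox|| = 13.361
Total = 15.4419


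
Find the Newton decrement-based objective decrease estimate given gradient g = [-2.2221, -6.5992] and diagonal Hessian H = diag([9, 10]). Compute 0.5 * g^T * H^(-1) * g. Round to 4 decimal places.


Step 1: H is diagonal, so H^(-1) * g = [-0.2469, -0.6599].
Step 2: g^T H^(-1) g = sum_i g_i^2 / H_ii
  = (-2.2221)^2/9 + (-6.5992)^2/10
  = 0.5486 + 4.3549 = 4.9036
Step 3: Objective decrease = 0.5 * g^T H^(-1) g = 2.4518


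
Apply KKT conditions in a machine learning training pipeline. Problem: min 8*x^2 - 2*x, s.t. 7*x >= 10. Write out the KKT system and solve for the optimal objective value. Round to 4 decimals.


Step 1: Try lambda = 0 (constraint inactive).
x_unc = 2/(2*8) = 0.125
Check: 7*0.125 = 0.875 < 10 -- violated!
Step 2: Constraint must be active: 7*x = 10
x* = 10/7 = 1.4286 (rounded; the exact value 10/7 is used below)
lambda = (2*8*(10/7) - 2)/7 = 2.9796
Step 3: Compute optimal value.
f(x*) = 8*(10/7)^2 - 2*(10/7) = 13.4694


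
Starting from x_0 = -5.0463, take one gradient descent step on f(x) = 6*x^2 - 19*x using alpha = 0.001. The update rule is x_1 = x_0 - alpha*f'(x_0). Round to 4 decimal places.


We compute the gradient at x_0 and apply the update.
f'(x) = 12*x - 19
f'(-5.0463) = 12*-5.0463 - 19 = -79.5556
x_1 = -5.0463 - 0.001*-79.5556 = -4.9667


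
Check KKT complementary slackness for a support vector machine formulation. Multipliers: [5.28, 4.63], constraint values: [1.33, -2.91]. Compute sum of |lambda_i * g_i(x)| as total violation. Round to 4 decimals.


KKT complementary slackness check:
lambda_1 * g_1 = 5.28 * 1.33 = 7.0224
lambda_2 * g_2 = 4.63 * -2.91 = -13.4733
Total violation = 7.0224 + 13.4733 = 20.4957


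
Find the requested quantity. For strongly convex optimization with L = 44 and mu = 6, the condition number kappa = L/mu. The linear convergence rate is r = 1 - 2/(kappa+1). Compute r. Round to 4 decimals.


Step 1: Compute the condition number.
kappa = L/mu = 44/6 = 7.3333
Step 2: Compute the convergence rate.
r = 1 - 2/(kappa + 1) = 1 - 2*mu/(L + mu) = (L - mu)/(L + mu) = 38/50 = 0.76


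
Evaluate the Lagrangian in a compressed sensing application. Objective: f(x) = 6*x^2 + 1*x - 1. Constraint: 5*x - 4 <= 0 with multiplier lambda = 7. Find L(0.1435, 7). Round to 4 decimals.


Step 1: Evaluate f(x).
f(0.1435) = 6*0.1435^2 + 1*0.1435 - 1 = -0.7329
Step 2: Evaluate g(x).
g(0.1435) = 5*0.1435 - 4 = -3.2825
Step 3: Compute Lagrangian.
L = -0.7329 + 7*-3.2825 = -23.7104


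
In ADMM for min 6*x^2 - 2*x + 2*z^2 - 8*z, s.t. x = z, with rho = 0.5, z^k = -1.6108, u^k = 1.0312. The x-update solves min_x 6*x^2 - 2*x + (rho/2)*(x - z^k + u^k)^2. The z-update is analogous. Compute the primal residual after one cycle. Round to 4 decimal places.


ADMM iteration with rho = 0.5, z^k = -1.6108, u^k = 1.0312
Step 1: x-update.
Minimize 6*x^2 - 2*x + (0.5/2)*(x + 1.6108 + 1.0312)^2
FOC: (2*6 + 0.5)*x = 2 + 0.5*(-1.6108 - 1.0312)
x^{k+1} = 0.0543
Step 2: z-update.
Minimize 2*z^2 - 8*z + (0.5/2)*(0.0543 - z + 1.0312)^2
FOC: (2*2 + 0.5)*z = 8 + 0.5*(0.0543 + 1.0312)
z^{k+1} = 1.8984
Step 3: u-update.
u^{k+1} = 1.0312 + 0.0543 - 1.8984 = -0.8129
Step 4: Primal residual = |0.0543 - 1.8984| = 1.8441


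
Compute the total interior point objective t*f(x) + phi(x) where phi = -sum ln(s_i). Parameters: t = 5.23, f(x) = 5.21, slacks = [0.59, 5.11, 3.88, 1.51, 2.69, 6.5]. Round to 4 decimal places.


Step 1: Compute log-barrier.
ln values: [-0.5276, 1.6312, 1.3558, 0.4121, 0.9895, 1.8718]
phi = -(-0.5276 + 1.6312 + 1.3558 + 0.4121 + 0.9895 + 1.8718) = -5.7329
Step 2: Compute augmented objective.
t*f(x) = 5.23*5.21 = 27.2483
Total = 27.2483 - 5.7329 = 21.5154


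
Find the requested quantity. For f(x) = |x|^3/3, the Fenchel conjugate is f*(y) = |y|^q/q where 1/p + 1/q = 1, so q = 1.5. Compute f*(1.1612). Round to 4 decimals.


The conjugate exponent q satisfies 1/p + 1/q = 1.
p = 3, so q = 3/(3 - 1) = 1.5
|y|^q = 1.1612^1.5 = 1.2513
f*(1.1612) = 1.2513 / 1.5 = 0.8342


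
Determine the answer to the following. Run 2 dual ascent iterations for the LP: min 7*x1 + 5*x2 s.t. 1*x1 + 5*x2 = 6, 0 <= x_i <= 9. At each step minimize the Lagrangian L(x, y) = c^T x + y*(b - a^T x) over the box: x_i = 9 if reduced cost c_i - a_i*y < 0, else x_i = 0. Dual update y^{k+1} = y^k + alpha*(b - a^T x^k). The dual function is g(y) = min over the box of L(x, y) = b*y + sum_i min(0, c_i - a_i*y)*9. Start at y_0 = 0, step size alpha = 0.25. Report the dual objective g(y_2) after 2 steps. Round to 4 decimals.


Dual ascent for LP: min 7*x1 + 5*x2, 1*x1 + 5*x2 = 6, 0 <= x_i <= 9
Step 1: y^k = 0.0, reduced costs: (7.0, 5.0)
  x^k = (0.0, 0.0), subgradient = b - a^T x = 6.0
  y^{k+1} = 0.0 + 0.25*6.0 = 1.5
Step 2: y^k = 1.5, reduced costs: (5.5, -2.5)
  x^k = (0.0, 9.0), subgradient = b - a^T x = -39.0
  y^{k+1} = 1.5 + 0.25*-39.0 = -8.25
Dual objective at y_2 = -8.25: reduced costs (15.25, 46.25), box minimizer x = (0.0, 0.0)
g(y_2) = b*y + (c1 - a1*y)*x1 + (c2 - a2*y)*x2 = 6*(-8.25) + 15.25*0.0 + 46.25*0.0 = -49.5 + 0.0 + 0.0 = -49.5


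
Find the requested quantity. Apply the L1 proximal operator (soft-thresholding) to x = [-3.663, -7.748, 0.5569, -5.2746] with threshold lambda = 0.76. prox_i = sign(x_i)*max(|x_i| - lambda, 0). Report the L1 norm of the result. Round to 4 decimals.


Soft-thresholding with lambda = 0.76:
prox(-3.663) = sign(-3.663)*max(|-3.663| - 0.76, 0) = -2.903
prox(-7.748) = sign(-7.748)*max(|-7.748| - 0.76, 0) = -6.988
prox(0.5569) = sign(0.5569)*max(|0.5569| - 0.76, 0) = 0.0
prox(-5.2746) = sign(-5.2746)*max(|-5.2746| - 0.76, 0) = -4.5146
prox(x) = [-2.903, -6.988, 0.0, -4.5146]
||prox(x)||_1 = 2.903 + 6.988 + 0.0 + 4.5146 = 14.4056


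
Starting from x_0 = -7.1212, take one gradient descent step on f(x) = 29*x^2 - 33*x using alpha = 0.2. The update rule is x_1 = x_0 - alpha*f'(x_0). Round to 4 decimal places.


We compute the gradient at x_0 and apply the update.
f'(x) = 58*x - 33
f'(-7.1212) = 58*-7.1212 - 33 = -446.0296
x_1 = -7.1212 - 0.2*-446.0296 = 82.0847


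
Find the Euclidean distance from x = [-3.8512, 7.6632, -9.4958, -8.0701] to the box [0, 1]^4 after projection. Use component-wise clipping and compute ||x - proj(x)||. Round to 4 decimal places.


Project each component onto [0, 1].
clip(-3.8512) = 0.0, clip(7.6632) = 1.0, clip(-9.4958) = 0.0, clip(-8.0701) = 0.0
Projection = [0.0, 1.0, 0.0, 0.0]
Squared diffs: [14.8317, 44.3982, 90.1702, 65.1265]
Distance = sqrt(214.5266) = 14.6467


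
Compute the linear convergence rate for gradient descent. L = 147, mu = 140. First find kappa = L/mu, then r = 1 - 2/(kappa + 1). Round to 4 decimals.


Step 1: Compute the condition number.
kappa = L/mu = 147/140 = 1.05
Step 2: Compute the convergence rate.
r = 1 - 2/(kappa + 1) = 1 - 2*mu/(L + mu) = (L - mu)/(L + mu) = 7/287 = 0.0244


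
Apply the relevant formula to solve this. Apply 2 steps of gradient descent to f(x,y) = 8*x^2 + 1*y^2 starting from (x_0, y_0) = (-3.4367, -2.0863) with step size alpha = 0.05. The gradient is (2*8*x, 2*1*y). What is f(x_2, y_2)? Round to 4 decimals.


Gradient descent on f(x,y) = 8*x^2 + 1*y^2.
Starting point: (-3.4367, -2.0863), alpha = 0.05
Step 1: grad_x = 2*8*-3.4367 = -54.9872, grad_y = 2*1*-2.0863 = -4.1726
  x_1 = -3.4367 - 0.05*-54.9872 = -0.6873
  y_1 = -2.0863 - 0.05*-4.1726 = -1.8777
Step 2: grad_x = 2*8*-0.6873 = -10.9974, grad_y = 2*1*-1.8777 = -3.7553
  x_2 = -0.6873 - 0.05*-10.9974 = -0.1375
  y_2 = -1.8777 - 0.05*-3.7553 = -1.6899
f(-0.1375, -1.6899) = 8*(-0.1375)^2 + 1*(-1.6899)^2 = 3.007


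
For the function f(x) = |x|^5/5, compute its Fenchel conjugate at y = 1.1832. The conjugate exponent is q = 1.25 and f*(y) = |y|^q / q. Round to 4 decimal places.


The conjugate exponent q satisfies 1/p + 1/q = 1.
p = 5, so q = 5/(5 - 1) = 1.25
|y|^q = 1.1832^1.25 = 1.234
f*(1.1832) = 1.234 / 1.25 = 0.9872


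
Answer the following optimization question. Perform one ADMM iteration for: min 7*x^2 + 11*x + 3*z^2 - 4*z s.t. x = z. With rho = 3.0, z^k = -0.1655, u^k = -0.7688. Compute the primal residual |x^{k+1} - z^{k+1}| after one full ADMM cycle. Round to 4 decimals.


ADMM iteration with rho = 3.0, z^k = -0.1655, u^k = -0.7688
Step 1: x-update.
Minimize 7*x^2 + 11*x + (3.0/2)*(x + 0.1655 - 0.7688)^2
FOC: (2*7 + 3.0)*x = -11 + 3.0*(-0.1655 + 0.7688)
x^{k+1} = -0.5406
Step 2: z-update.
Minimize 3*z^2 - 4*z + (3.0/2)*(-0.5406 - z - 0.7688)^2
FOC: (2*3 + 3.0)*z = 4 + 3.0*(-0.5406 - 0.7688)
z^{k+1} = 0.008
Step 3: u-update.
u^{k+1} = -0.7688 - 0.5406 - 0.008 = -1.3174
Step 4: Primal residual = |-0.5406 - 0.008| = 0.5486


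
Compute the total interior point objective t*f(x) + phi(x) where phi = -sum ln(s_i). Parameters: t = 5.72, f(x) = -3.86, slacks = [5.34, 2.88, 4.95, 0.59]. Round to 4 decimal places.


Step 1: Compute log-barrier.
ln values: [1.6752, 1.0578, 1.5994, -0.5276]
phi = -(1.6752 + 1.0578 + 1.5994 - 0.5276) = -3.8048
Step 2: Compute augmented objective.
t*f(x) = 5.72*-3.86 = -22.0792
Total = -22.0792 - 3.8048 = -25.884


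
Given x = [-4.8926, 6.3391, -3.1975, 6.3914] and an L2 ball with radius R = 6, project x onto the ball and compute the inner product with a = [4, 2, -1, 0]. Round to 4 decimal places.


Step 1: Compute ||x|| (intermediates to 6 decimals).
||x|| = sqrt((-4.8926)^2 + 6.3391^2 + (-3.1975)^2 + 6.3914^2) = 10.732927
Step 2: Project.
Since ||x|| > R, scale = R/||x|| = 6/10.732927 = 0.559027, proj(x) = scale * x
proj(x) = [-2.735096, 3.543728, -1.787489, 3.572965]
Step 3: Dot product.
a^T * proj(x) = 4*(-2.735096) + 2*3.543728 - 1*(-1.787489) + 0*3.572965 = -2.0654


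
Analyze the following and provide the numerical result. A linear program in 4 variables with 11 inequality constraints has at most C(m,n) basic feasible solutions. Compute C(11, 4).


Each vertex corresponds to some choice of n active constraints out of m, so the number of vertices is at most C(m, n) = m! / (n!(m-n)!).
m = 11, n = 4
Numerator: 11 * 10 * 9 * 8
Denominator: 4! = 24
C(11, 4) = 330


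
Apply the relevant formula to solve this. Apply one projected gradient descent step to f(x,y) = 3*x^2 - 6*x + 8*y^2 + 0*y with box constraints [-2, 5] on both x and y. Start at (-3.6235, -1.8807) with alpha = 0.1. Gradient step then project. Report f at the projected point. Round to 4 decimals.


Step 1: Compute gradient at (-3.6235, -1.8807).
grad_x = 2*3*-3.6235 - 6 = -27.741
grad_y = 2*8*-1.8807 + 0 = -30.0912
Step 2: Gradient step.
x_raw = -3.6235 - 0.1*-27.741 = -0.8494
y_raw = -1.8807 - 0.1*-30.0912 = 1.1284
Step 3: Project onto [-2, 5].
x_proj = clip(-0.8494) = -0.8494
y_proj = clip(1.1284) = 1.1284
Step 4: Evaluate f.
f(-0.8494, 1.1284) = 17.4475


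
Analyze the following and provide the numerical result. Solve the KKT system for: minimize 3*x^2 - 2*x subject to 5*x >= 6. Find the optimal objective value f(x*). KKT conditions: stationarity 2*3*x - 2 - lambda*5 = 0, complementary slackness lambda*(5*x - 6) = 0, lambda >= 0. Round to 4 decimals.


Step 1: Try lambda = 0 (constraint inactive).
x_unc = 2/(2*3) = 0.3333
Check: 5*0.3333 = 1.6665 < 6 -- violated!
Step 2: Constraint must be active: 5*x = 6
x* = 6/5 = 1.2
lambda = (2*3*1.2 - 2)/5 = 1.04
Step 3: Compute optimal value.
f(x*) = 3*1.2^2 - 2*1.2 = 1.92


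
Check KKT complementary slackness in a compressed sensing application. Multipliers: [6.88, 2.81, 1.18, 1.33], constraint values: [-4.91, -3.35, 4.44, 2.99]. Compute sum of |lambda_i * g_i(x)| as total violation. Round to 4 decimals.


KKT complementary slackness check:
lambda_1 * g_1 = 6.88 * -4.91 = -33.7808
lambda_2 * g_2 = 2.81 * -3.35 = -9.4135
lambda_3 * g_3 = 1.18 * 4.44 = 5.2392
lambda_4 * g_4 = 1.33 * 2.99 = 3.9767
Total violation = 33.7808 + 9.4135 + 5.2392 + 3.9767 = 52.4102


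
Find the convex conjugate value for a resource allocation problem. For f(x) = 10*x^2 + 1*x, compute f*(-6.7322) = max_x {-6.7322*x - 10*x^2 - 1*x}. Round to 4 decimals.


f*(y) = sup_x {y*x - a*x^2 - b*x} = sup_x {(y-b)*x - a*x^2}
FOC: (y - b) - 2a*x = 0 => x* = (y - b)/(2a)
x* = (-6.7322 - 1)/(2*10) = -0.3866
f*(-6.7322) = (y-b)^2/(4a) = (-6.7322 - 1)^2/(4*10)
= 59.7869/40 = 1.4947


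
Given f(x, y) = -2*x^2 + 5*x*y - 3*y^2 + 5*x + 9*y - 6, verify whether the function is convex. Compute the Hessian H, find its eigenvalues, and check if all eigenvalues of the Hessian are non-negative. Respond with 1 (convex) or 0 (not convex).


The Hessian of f(x,y) = -2*x^2 + 5*x*y - 3*y^2 + 5*x + 9*y - 6 is:
H = [[-4, 5], [5, -6]]
Trace = -4 - 6 = -10
Determinant = -4*-6 - (5)^2 = -1
Discriminant = (-10)^2 - 4*-1 = 104.0
Eigenvalues: lambda_1 = -10.099, lambda_2 = 0.099
The function is not convex.

0


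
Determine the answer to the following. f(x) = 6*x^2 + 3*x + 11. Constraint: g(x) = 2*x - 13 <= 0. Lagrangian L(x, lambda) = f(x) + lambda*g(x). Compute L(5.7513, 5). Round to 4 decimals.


Step 1: Evaluate f(x).
f(5.7513) = 6*5.7513^2 + 3*5.7513 + 11 = 226.7186
Step 2: Evaluate g(x).
g(5.7513) = 2*5.7513 - 13 = -1.4974
Step 3: Compute Lagrangian.
L = 226.7186 + 5*-1.4974 = 219.2316


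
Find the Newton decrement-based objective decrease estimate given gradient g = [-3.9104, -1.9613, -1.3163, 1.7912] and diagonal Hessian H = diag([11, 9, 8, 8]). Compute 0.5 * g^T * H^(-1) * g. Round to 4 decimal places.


Step 1: H is diagonal, so H^(-1) * g = [-0.3555, -0.2179, -0.1645, 0.2239].
Step 2: g^T H^(-1) g = sum_i g_i^2 / H_ii
  = (-3.9104)^2/11 + (-1.9613)^2/9 + (-1.3163)^2/8 + (1.7912)^2/8
  = 1.3901 + 0.4274 + 0.2166 + 0.401 = 2.4352
Step 3: Objective decrease = 0.5 * g^T H^(-1) g = 1.2176


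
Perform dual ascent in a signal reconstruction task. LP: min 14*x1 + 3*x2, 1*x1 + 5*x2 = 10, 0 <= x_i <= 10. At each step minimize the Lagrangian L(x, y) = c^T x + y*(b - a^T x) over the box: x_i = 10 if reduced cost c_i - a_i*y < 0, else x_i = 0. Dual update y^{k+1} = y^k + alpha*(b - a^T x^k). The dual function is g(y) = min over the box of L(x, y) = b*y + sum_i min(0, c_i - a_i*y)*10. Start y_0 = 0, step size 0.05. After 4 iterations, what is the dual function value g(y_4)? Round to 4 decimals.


Dual ascent for LP: min 14*x1 + 3*x2, 1*x1 + 5*x2 = 10, 0 <= x_i <= 10
Step 1: y^k = 0.0, reduced costs: (14.0, 3.0)
  x^k = (0.0, 0.0), subgradient = b - a^T x = 10.0
  y^{k+1} = 0.0 + 0.05*10.0 = 0.5
Step 2: y^k = 0.5, reduced costs: (13.5, 0.5)
  x^k = (0.0, 0.0), subgradient = b - a^T x = 10.0
  y^{k+1} = 0.5 + 0.05*10.0 = 1.0
Step 3: y^k = 1.0, reduced costs: (13.0, -2.0)
  x^k = (0.0, 10.0), subgradient = b - a^T x = -40.0
  y^{k+1} = 1.0 + 0.05*-40.0 = -1.0
Step 4: y^k = -1.0, reduced costs: (15.0, 8.0)
  x^k = (0.0, 0.0), subgradient = b - a^T x = 10.0
  y^{k+1} = -1.0 + 0.05*10.0 = -0.5
Dual objective at y_4 = -0.5: reduced costs (14.5, 5.5), box minimizer x = (0.0, 0.0)
g(y_4) = b*y + (c1 - a1*y)*x1 + (c2 - a2*y)*x2 = 10*(-0.5) + 14.5*0.0 + 5.5*0.0 = -5.0 + 0.0 + 0.0 = -5.0


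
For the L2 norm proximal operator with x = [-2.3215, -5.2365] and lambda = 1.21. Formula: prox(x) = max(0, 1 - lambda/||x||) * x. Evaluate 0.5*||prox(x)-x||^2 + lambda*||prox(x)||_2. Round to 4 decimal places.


Step 1: Compute ||x||.
||x|| = 5.728
Step 2: Compute scaling factor.
scale = max(0, 1 - 1.21/5.728) = 0.7888
Step 3: prox(x) = [-1.8311, -4.1303]
||prox(x)|| = 4.518
Step 4: Proximal objective.
0.5*||prox-x||^2 = 0.7321
lambda*||prox|| = 5.4668
Total = 6.1989


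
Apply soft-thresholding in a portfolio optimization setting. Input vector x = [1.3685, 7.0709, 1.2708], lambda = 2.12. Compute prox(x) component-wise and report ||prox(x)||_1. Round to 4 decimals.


Soft-thresholding with lambda = 2.12:
prox(1.3685) = sign(1.3685)*max(|1.3685| - 2.12, 0) = 0.0
prox(7.0709) = sign(7.0709)*max(|7.0709| - 2.12, 0) = 4.9509
prox(1.2708) = sign(1.2708)*max(|1.2708| - 2.12, 0) = 0.0
prox(x) = [0.0, 4.9509, 0.0]
||prox(x)||_1 = 0.0 + 4.9509 + 0.0 = 4.9509


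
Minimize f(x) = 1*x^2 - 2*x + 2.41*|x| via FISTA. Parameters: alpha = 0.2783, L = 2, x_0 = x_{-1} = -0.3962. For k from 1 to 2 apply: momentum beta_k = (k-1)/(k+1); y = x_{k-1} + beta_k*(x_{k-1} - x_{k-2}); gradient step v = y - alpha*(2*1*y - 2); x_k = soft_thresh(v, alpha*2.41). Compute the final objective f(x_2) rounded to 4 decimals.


FISTA on f(x) = 1*x^2 - 2*x + 2.41*|x|
L = 2, alpha = 0.2783
Iteration 1: beta = 0.0, y = -0.3962 + 0.0*(-0.3962 + 0.3962) = -0.3962
  grad(y) = -2.7924, v = y - alpha*grad = 0.3809
  prox(v) = soft_thresh(0.3809, 0.6707) = 0.0
Iteration 2: beta = 0.3333, y = 0.0 + 0.3333*(0.0 + 0.3962) = 0.1321
  grad(y) = -1.7359, v = y - alpha*grad = 0.6152
  prox(v) = soft_thresh(0.6152, 0.6707) = 0.0
f(x_2) = 1*0.0^2 - 2*0.0 + 2.41*|0.0| = 0.0


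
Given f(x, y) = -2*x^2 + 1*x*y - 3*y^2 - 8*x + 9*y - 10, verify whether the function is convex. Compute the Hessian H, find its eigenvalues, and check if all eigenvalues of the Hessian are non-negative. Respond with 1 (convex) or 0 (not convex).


The Hessian of f(x,y) = -2*x^2 + 1*x*y - 3*y^2 - 8*x + 9*y - 10 is:
H = [[-4, 1], [1, -6]]
Trace = -4 - 6 = -10
Determinant = -4*-6 - (1)^2 = 23
Discriminant = (-10)^2 - 4*23 = 8.0
Eigenvalues: lambda_1 = -6.4142, lambda_2 = -3.5858
The function is not convex.

0


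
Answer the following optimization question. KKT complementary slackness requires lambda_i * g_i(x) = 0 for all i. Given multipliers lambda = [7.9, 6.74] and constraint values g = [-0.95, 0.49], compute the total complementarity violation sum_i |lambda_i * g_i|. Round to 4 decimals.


KKT complementary slackness check:
lambda_1 * g_1 = 7.9 * -0.95 = -7.505
lambda_2 * g_2 = 6.74 * 0.49 = 3.3026
Total violation = 7.505 + 3.3026 = 10.8076


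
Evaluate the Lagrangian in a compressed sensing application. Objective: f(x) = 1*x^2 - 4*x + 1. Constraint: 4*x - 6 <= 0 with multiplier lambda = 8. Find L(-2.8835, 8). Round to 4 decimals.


Step 1: Evaluate f(x).
f(-2.8835) = 1*(-2.8835)^2 - 4*(-2.8835) + 1 = 20.8486
Step 2: Evaluate g(x).
g(-2.8835) = 4*-2.8835 - 6 = -17.534
Step 3: Compute Lagrangian.
L = 20.8486 + 8*-17.534 = -119.4234


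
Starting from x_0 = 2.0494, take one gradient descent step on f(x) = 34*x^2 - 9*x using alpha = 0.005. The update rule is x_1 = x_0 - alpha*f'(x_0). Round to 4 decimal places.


We compute the gradient at x_0 and apply the update.
f'(x) = 68*x - 9
f'(2.0494) = 68*2.0494 - 9 = 130.3592
x_1 = 2.0494 - 0.005*130.3592 = 1.3976


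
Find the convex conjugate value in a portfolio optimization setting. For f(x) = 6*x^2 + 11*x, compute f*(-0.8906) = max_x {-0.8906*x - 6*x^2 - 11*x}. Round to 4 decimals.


f*(y) = sup_x {y*x - a*x^2 - b*x} = sup_x {(y-b)*x - a*x^2}
FOC: (y - b) - 2a*x = 0 => x* = (y - b)/(2a)
x* = (-0.8906 - 11)/(2*6) = -0.9909
f*(-0.8906) = (y-b)^2/(4a) = (-0.8906 - 11)^2/(4*6)
= 141.3864/24 = 5.8911


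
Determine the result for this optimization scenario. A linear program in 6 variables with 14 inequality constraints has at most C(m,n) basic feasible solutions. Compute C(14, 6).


Each vertex corresponds to some choice of n active constraints out of m, so the number of vertices is at most C(m, n) = m! / (n!(m-n)!).
m = 14, n = 6
Numerator: 14 * 13 * 12 * 11 * 10 * 9
Denominator: 6! = 720
C(14, 6) = 3003


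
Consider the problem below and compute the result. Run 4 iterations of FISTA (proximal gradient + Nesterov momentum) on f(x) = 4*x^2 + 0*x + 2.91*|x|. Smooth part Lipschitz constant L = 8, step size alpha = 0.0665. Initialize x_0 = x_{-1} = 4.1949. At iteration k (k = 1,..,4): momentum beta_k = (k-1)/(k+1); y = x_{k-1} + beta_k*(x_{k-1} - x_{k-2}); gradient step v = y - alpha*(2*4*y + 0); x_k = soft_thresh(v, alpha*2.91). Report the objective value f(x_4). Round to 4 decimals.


FISTA on f(x) = 4*x^2 + 0*x + 2.91*|x|
L = 8, alpha = 0.0665
Iteration 1: beta = 0.0, y = 4.1949 + 0.0*(4.1949 - 4.1949) = 4.1949
  grad(y) = 33.5592, v = y - alpha*grad = 1.9632
  prox(v) = soft_thresh(1.9632, 0.1935) = 1.7697
Iteration 2: beta = 0.3333, y = 1.7697 + 0.3333*(1.7697 - 4.1949) = 0.9613
  grad(y) = 7.6904, v = y - alpha*grad = 0.4499
  prox(v) = soft_thresh(0.4499, 0.1935) = 0.2564
Iteration 3: beta = 0.5, y = 0.2564 + 0.5*(0.2564 - 1.7697) = -0.5003
  grad(y) = -4.0023, v = y - alpha*grad = -0.2341
  prox(v) = soft_thresh(-0.2341, 0.1935) = -0.0406
Iteration 4: beta = 0.6, y = -0.0406 + 0.6*(-0.0406 - 0.2564) = -0.2188
  grad(y) = -1.7505, v = y - alpha*grad = -0.1024
  prox(v) = soft_thresh(-0.1024, 0.1935) = 0.0
f(x_4) = 4*0.0^2 + 0*0.0 + 2.91*|0.0| = 0.0


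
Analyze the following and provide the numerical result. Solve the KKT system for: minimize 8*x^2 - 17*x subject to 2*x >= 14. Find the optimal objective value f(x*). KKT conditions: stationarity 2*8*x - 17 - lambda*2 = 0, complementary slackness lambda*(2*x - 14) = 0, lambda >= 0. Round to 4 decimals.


Step 1: Try lambda = 0 (constraint inactive).
x_unc = 17/(2*8) = 1.0625
Check: 2*1.0625 = 2.125 < 14 -- violated!
Step 2: Constraint must be active: 2*x = 14
x* = 14/2 = 7.0
lambda = (2*8*7.0 - 17)/2 = 47.5
Step 3: Compute optimal value.
f(x*) = 8*7.0^2 - 17*7.0 = 273.0


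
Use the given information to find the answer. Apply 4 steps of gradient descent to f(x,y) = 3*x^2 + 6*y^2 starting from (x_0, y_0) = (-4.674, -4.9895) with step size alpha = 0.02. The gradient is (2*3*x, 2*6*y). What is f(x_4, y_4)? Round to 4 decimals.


Gradient descent on f(x,y) = 3*x^2 + 6*y^2.
Starting point: (-4.674, -4.9895), alpha = 0.02
Step 1: grad_x = 2*3*-4.674 = -28.044, grad_y = 2*6*-4.9895 = -59.874
  x_1 = -4.674 - 0.02*-28.044 = -4.1131
  y_1 = -4.9895 - 0.02*-59.874 = -3.792
Step 2: grad_x = 2*3*-4.1131 = -24.6787, grad_y = 2*6*-3.792 = -45.5042
  x_2 = -4.1131 - 0.02*-24.6787 = -3.6195
  y_2 = -3.792 - 0.02*-45.5042 = -2.8819
Step 3: grad_x = 2*3*-3.6195 = -21.7173, grad_y = 2*6*-2.8819 = -34.5832
  x_3 = -3.6195 - 0.02*-21.7173 = -3.1852
  y_3 = -2.8819 - 0.02*-34.5832 = -2.1903
Step 4: grad_x = 2*3*-3.1852 = -19.1112, grad_y = 2*6*-2.1903 = -26.2832
  x_4 = -3.1852 - 0.02*-19.1112 = -2.803
  y_4 = -2.1903 - 0.02*-26.2832 = -1.6646
f(-2.803, -1.6646) = 3*(-2.803)^2 + 6*(-1.6646)^2 = 40.1955


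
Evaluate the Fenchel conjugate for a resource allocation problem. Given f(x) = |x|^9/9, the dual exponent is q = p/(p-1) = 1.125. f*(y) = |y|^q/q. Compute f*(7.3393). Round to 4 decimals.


The conjugate exponent q satisfies 1/p + 1/q = 1.
p = 9, so q = 9/(9 - 1) = 1.125
|y|^q = 7.3393^1.125 = 9.4159
f*(7.3393) = 9.4159 / 1.125 = 8.3697


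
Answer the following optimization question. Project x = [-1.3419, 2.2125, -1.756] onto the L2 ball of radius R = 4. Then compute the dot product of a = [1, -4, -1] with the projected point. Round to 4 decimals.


Step 1: Compute ||x|| (intermediates to 6 decimals).
||x|| = sqrt((-1.3419)^2 + 2.2125^2 + (-1.756)^2) = 3.127201
Step 2: Project.
Since ||x|| <= R, proj = x (no scaling needed).
proj(x) = [-1.3419, 2.2125, -1.756]
Step 3: Dot product.
a^T * proj(x) = 1*(-1.3419) - 4*2.2125 - 1*(-1.756) = -8.4359


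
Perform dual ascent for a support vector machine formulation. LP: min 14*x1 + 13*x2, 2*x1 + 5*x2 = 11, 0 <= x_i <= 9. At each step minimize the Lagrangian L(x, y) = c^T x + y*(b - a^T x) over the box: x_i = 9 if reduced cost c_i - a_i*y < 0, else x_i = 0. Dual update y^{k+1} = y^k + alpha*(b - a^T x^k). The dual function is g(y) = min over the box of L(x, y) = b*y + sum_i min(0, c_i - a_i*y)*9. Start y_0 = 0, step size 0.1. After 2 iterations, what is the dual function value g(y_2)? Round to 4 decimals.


Dual ascent for LP: min 14*x1 + 13*x2, 2*x1 + 5*x2 = 11, 0 <= x_i <= 9
Step 1: y^k = 0.0, reduced costs: (14.0, 13.0)
  x^k = (0.0, 0.0), subgradient = b - a^T x = 11.0
  y^{k+1} = 0.0 + 0.1*11.0 = 1.1
Step 2: y^k = 1.1, reduced costs: (11.8, 7.5)
  x^k = (0.0, 0.0), subgradient = b - a^T x = 11.0
  y^{k+1} = 1.1 + 0.1*11.0 = 2.2
Dual objective at y_2 = 2.2: reduced costs (9.6, 2.0), box minimizer x = (0.0, 0.0)
g(y_2) = b*y + (c1 - a1*y)*x1 + (c2 - a2*y)*x2 = 11*2.2 + 9.6*0.0 + 2.0*0.0 = 24.2 + 0.0 + 0.0 = 24.2


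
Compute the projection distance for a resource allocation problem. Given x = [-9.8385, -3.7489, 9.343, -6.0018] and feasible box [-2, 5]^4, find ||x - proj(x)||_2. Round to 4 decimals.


Project each component onto [-2, 5].
clip(-9.8385) = -2.0, clip(-3.7489) = -2.0, clip(9.343) = 5.0, clip(-6.0018) = -2.0
Projection = [-2.0, -2.0, 5.0, -2.0]
Squared diffs: [61.4421, 3.0587, 18.8616, 16.0144]
Distance = sqrt(99.3768) = 9.9688
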